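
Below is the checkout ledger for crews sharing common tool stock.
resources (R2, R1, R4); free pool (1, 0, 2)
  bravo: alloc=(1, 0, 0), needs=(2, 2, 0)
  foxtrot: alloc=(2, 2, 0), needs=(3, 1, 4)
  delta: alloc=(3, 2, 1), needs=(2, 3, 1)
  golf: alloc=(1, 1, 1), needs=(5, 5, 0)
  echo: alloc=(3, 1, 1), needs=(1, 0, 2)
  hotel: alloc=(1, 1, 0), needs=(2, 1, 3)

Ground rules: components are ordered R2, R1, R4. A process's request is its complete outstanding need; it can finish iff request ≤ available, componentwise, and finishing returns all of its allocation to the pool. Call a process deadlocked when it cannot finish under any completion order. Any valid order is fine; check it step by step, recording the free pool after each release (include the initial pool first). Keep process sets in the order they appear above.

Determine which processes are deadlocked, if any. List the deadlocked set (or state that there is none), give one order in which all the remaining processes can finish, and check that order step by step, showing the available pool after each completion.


Deadlocked: foxtrot, delta and golf.
Key observation: after echo, hotel, bravo the pool peaks at (6, 2, 3), and each blocked process is short somewhere: foxtrot on R4; delta on R1; golf on R1.
The rest can finish in the order echo, hotel, bravo. Walking it through:
  pool = (1, 0, 2)
  echo: need (1, 0, 2) fits (1, 0, 2); releases (3, 1, 1), pool now (4, 1, 3)
  hotel: need (2, 1, 3) fits (4, 1, 3); releases (1, 1, 0), pool now (5, 2, 3)
  bravo: need (2, 2, 0) fits (5, 2, 3); releases (1, 0, 0), pool now (6, 2, 3)
The blocked processes can never fit:
  foxtrot cannot run: need (3, 1, 4) vs free (6, 2, 3) (insufficient R4)
  delta cannot run: need (2, 3, 1) vs free (6, 2, 3) (insufficient R1)
  golf cannot run: need (5, 5, 0) vs free (6, 2, 3) (insufficient R1)


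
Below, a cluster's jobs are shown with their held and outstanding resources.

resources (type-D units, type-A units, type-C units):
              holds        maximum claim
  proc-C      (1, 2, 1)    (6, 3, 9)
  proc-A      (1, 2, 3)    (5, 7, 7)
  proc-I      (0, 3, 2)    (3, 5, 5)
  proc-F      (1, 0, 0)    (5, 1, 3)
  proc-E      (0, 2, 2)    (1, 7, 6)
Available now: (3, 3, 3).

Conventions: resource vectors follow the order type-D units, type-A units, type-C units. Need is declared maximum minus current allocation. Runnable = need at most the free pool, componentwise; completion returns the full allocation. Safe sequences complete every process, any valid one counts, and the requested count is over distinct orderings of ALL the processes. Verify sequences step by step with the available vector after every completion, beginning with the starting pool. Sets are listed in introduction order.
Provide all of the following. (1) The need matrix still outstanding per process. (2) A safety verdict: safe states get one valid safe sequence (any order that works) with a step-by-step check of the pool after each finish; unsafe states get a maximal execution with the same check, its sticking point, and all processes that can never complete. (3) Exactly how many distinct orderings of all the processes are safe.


(1) Remaining need (order type-D units, type-A units, type-C units):
  proc-C: (5, 1, 8)
  proc-A: (4, 5, 4)
  proc-I: (3, 2, 3)
  proc-F: (4, 1, 3)
  proc-E: (1, 5, 4)
(2) The state is UNSAFE.
Key observation: proc-I, proc-E can finish, but then (3, 8, 7) is all there is, and the blocked group's type-D units demands exceed it.
A maximal execution: proc-I, proc-E — then nothing else fits. Check, step by step:
  pool = (3, 3, 3)
  proc-I: need (3, 2, 3) fits (3, 3, 3); releases (0, 3, 2), pool now (3, 6, 5)
  proc-E: need (1, 5, 4) fits (3, 6, 5); releases (0, 2, 2), pool now (3, 8, 7)
  blocked: proc-C wants (5, 1, 8), pool (3, 8, 7) — not enough type-D units and type-C units
  blocked: proc-A wants (4, 5, 4), pool (3, 8, 7) — not enough type-D units
  blocked: proc-F wants (4, 1, 3), pool (3, 8, 7) — not enough type-D units
Permanently blocked: proc-C, proc-A and proc-F.
(3) The exact count: 0 of the possible complete orderings are safe sequences.


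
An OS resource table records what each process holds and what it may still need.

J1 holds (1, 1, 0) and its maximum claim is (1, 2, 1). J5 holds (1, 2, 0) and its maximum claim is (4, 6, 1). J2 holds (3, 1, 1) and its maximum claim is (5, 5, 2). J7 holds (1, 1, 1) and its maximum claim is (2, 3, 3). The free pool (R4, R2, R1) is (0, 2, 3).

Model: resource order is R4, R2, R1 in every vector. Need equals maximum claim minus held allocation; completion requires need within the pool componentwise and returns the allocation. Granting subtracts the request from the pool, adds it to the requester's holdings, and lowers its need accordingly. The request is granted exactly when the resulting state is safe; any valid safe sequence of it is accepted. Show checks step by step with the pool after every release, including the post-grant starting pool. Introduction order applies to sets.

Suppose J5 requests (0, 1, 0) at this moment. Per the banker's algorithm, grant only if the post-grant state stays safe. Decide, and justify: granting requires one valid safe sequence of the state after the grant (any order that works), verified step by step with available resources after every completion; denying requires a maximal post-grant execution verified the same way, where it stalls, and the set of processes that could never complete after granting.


DENY: after the grant no complete ordering would exist.
Key observation: after J1, J7 the pool peaks at (2, 3, 4), and each blocked process is short somewhere: J5 on R4; J2 on R2.
After a pretend grant, a maximal execution: J1, J7 — then nothing else fits. Check, step by step:
  pool = (0, 1, 3)
  J1 needs (0, 1, 1) <= (0, 1, 3) -> finishes; pool += (1, 1, 0) = (1, 2, 3)
  J7 needs (1, 2, 2) <= (1, 2, 3) -> finishes; pool += (1, 1, 1) = (2, 3, 4)
  J5 still needs (3, 3, 1) but only (2, 3, 4) is free — short on R4
  J2 still needs (2, 4, 1) but only (2, 3, 4) is free — short on R2
Had the request been granted, J5 and J2 could never finish.


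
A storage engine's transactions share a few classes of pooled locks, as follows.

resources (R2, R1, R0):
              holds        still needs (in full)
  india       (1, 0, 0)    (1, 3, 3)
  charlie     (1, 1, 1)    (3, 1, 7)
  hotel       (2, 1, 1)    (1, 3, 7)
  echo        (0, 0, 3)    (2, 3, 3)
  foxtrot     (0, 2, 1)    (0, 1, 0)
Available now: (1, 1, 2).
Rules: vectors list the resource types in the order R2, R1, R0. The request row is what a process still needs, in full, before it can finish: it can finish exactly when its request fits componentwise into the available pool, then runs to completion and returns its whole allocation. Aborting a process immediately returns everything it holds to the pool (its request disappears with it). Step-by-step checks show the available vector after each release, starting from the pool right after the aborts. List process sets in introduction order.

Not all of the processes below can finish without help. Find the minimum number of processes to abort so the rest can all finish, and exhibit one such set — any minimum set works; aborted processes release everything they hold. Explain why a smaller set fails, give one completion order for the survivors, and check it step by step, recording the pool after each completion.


Abort hotel.
Key observation: before aborting hotel, charlie was permanently blocked — no order could ever run it; afterwards it completes at step 4.
No smaller set exists: with zero aborts the deadlock remains.
Survivors finish in the order: foxtrot, echo, india, charlie. Step-by-step check (pool after the aborts first):
  pool = (3, 2, 3)
  foxtrot needs (0, 1, 0) <= (3, 2, 3) -> finishes; pool += (0, 2, 1) = (3, 4, 4)
  echo needs (2, 3, 3) <= (3, 4, 4) -> finishes; pool += (0, 0, 3) = (3, 4, 7)
  india needs (1, 3, 3) <= (3, 4, 7) -> finishes; pool += (1, 0, 0) = (4, 4, 7)
  charlie needs (3, 1, 7) <= (4, 4, 7) -> finishes; pool += (1, 1, 1) = (5, 5, 8)


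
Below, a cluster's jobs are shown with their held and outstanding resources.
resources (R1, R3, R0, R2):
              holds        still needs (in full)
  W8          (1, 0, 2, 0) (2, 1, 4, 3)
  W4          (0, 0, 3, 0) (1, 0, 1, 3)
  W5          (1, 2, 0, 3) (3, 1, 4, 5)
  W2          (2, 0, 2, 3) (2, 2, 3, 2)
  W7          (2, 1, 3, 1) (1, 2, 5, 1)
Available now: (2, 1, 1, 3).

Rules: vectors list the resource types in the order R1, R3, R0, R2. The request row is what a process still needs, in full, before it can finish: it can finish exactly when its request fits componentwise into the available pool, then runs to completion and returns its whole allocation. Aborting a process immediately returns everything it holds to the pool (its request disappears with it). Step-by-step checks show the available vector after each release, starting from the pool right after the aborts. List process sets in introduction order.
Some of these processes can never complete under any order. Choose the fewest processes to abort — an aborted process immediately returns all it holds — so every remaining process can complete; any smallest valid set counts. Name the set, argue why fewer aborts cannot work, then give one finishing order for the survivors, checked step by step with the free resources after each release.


Minimum abort set: W7.
Key observation: W2 could never have finished before the abort; with (2, 1, 3, 1) returned by W7, it fits at step 2.
No smaller set exists: with zero aborts the deadlock remains.
One survivor order: W4, W2, W8, W5. Step-by-step check (post-abort pool first):
  pool = (4, 2, 4, 4)
  run W4 (needs (1, 0, 1, 3), free (4, 2, 4, 4)); after release of (0, 0, 3, 0) the pool is (4, 2, 7, 4)
  run W2 (needs (2, 2, 3, 2), free (4, 2, 7, 4)); after release of (2, 0, 2, 3) the pool is (6, 2, 9, 7)
  run W8 (needs (2, 1, 4, 3), free (6, 2, 9, 7)); after release of (1, 0, 2, 0) the pool is (7, 2, 11, 7)
  run W5 (needs (3, 1, 4, 5), free (7, 2, 11, 7)); after release of (1, 2, 0, 3) the pool is (8, 4, 11, 10)


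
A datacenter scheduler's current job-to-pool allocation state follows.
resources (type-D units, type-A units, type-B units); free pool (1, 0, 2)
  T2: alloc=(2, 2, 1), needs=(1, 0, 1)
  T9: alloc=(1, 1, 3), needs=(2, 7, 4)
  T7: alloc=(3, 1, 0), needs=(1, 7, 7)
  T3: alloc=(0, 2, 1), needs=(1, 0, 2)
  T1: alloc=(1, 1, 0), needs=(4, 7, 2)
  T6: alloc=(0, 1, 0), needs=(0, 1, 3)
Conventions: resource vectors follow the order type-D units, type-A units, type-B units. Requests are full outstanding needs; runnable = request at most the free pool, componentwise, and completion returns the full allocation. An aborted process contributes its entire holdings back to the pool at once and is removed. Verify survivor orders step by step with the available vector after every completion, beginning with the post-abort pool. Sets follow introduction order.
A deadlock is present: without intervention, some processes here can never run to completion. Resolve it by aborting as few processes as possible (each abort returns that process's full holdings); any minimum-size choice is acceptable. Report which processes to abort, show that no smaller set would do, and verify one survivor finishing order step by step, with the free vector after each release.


Minimum abort set: T9 and T1.
Key observation: before aborting T9 and T1, T7 was permanently blocked — no order could ever run it; afterwards it completes at step 4.
Minimality, checking each single-abort alternative: T2 alone leaves T9 blocked (short on type-A units); T9 alone leaves T7 blocked (short on type-A units); T7 alone leaves T9 blocked (short on type-A units); T3 alone leaves T9 blocked (short on type-A units); T1 alone leaves T9 blocked (short on type-A units); T6 alone leaves T9 blocked (short on type-A units).
The survivors complete as T3, T2, T6, T7. Check, step by step (starting from the post-abort pool):
  pool = (3, 2, 5)
  T3 needs (1, 0, 2) <= (3, 2, 5) -> finishes; pool += (0, 2, 1) = (3, 4, 6)
  T2 needs (1, 0, 1) <= (3, 4, 6) -> finishes; pool += (2, 2, 1) = (5, 6, 7)
  T6 needs (0, 1, 3) <= (5, 6, 7) -> finishes; pool += (0, 1, 0) = (5, 7, 7)
  T7 needs (1, 7, 7) <= (5, 7, 7) -> finishes; pool += (3, 1, 0) = (8, 8, 7)


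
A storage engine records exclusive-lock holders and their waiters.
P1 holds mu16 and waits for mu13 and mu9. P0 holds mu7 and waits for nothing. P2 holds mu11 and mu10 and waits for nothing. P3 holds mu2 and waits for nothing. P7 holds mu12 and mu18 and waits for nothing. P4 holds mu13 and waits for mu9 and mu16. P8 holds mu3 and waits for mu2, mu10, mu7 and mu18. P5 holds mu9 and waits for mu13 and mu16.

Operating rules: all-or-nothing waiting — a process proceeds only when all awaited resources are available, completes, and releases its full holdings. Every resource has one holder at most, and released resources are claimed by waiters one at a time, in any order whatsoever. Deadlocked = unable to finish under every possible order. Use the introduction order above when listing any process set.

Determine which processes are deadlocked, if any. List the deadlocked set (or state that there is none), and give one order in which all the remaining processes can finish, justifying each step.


Deadlocked: P1, P4 and P5.
Key observation: along P1 -> P4 -> P1, each member waits on what the next one holds — a deadlock; P5 is caught in further circular waits.
A valid finishing order for the others: P2, P0, P7, P3, P8.
Walking it through:
  P2 waits on nothing -> runs at once and releases mu11 and mu10
  P0 waits on nothing -> runs at once and releases mu7
  P7 waits on nothing -> runs at once and releases mu12 and mu18
  P3 waits on nothing -> runs at once and releases mu2
  P8: everything it awaited (mu2, mu10, mu7 and mu18) is free; runs, freeing mu3


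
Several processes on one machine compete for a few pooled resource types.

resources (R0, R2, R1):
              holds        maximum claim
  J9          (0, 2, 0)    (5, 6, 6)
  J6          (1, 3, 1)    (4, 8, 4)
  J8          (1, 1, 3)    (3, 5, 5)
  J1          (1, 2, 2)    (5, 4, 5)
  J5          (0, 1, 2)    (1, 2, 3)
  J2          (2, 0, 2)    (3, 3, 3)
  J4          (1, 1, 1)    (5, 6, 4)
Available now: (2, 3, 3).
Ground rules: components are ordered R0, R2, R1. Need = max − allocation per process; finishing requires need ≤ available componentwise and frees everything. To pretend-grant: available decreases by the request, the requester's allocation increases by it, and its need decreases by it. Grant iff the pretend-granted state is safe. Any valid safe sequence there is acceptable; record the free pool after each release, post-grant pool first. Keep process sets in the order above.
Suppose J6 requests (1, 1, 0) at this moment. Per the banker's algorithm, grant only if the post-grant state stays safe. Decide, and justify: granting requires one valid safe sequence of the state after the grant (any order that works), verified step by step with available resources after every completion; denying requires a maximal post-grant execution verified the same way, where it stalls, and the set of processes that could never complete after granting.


DENY: after the grant no complete ordering would exist.
Key observation: after J5, J2 the pool peaks at (3, 3, 7), and each blocked process is short somewhere: J9 on R0, R2; J6 on R2; J8 on R2; J1 on R0; J4 on R0, R2.
Pretend the grant happened; the run J5, J2 goes as far as possible. Check, step by step:
  pool = (1, 2, 3)
  J5: need (1, 1, 1) fits (1, 2, 3); releases (0, 1, 2), pool now (1, 3, 5)
  J2: need (1, 3, 1) fits (1, 3, 5); releases (2, 0, 2), pool now (3, 3, 7)
  J9 still needs (5, 4, 6) but only (3, 3, 7) is free — short on R0 and R2
  J6 still needs (2, 4, 3) but only (3, 3, 7) is free — short on R2
  J8 still needs (2, 4, 2) but only (3, 3, 7) is free — short on R2
  J1 still needs (4, 2, 3) but only (3, 3, 7) is free — short on R0
  J4 still needs (4, 5, 3) but only (3, 3, 7) is free — short on R0 and R2
Had the request been granted, J9, J6, J8, J1 and J4 could never finish.


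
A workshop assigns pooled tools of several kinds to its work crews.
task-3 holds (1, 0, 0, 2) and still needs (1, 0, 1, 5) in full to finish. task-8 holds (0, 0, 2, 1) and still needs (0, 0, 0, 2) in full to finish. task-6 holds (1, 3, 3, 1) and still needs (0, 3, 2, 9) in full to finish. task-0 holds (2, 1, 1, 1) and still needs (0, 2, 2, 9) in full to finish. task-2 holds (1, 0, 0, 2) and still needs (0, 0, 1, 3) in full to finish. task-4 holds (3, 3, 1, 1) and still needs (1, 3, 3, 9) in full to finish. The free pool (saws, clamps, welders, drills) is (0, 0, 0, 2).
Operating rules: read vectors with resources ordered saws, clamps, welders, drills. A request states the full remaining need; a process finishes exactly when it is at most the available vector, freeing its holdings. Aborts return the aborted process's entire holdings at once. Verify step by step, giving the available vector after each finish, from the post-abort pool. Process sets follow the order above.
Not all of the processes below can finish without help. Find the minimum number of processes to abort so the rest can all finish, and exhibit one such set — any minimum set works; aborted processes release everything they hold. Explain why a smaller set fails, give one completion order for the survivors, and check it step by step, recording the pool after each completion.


Abort task-0 and task-4.
Key observation: task-6 was stuck for good until task-0 and task-4 gave back (5, 4, 2, 2); in the order shown it finishes at step 4.
No one abort is enough; case by case: task-3 alone leaves task-6 blocked (short on clamps and drills); task-8 alone leaves task-6 blocked (short on clamps and drills); task-6 alone leaves task-0 blocked (short on drills); task-0 alone leaves task-6 blocked (short on clamps and drills); task-2 alone leaves task-6 blocked (short on clamps and drills); task-4 alone leaves task-6 blocked (short on drills).
Survivors finish in the order: task-2, task-8, task-3, task-6. Walking it through (pool after the aborts first):
  pool = (5, 4, 2, 4)
  run task-2 (needs (0, 0, 1, 3), free (5, 4, 2, 4)); after release of (1, 0, 0, 2) the pool is (6, 4, 2, 6)
  run task-8 (needs (0, 0, 0, 2), free (6, 4, 2, 6)); after release of (0, 0, 2, 1) the pool is (6, 4, 4, 7)
  run task-3 (needs (1, 0, 1, 5), free (6, 4, 4, 7)); after release of (1, 0, 0, 2) the pool is (7, 4, 4, 9)
  run task-6 (needs (0, 3, 2, 9), free (7, 4, 4, 9)); after release of (1, 3, 3, 1) the pool is (8, 7, 7, 10)


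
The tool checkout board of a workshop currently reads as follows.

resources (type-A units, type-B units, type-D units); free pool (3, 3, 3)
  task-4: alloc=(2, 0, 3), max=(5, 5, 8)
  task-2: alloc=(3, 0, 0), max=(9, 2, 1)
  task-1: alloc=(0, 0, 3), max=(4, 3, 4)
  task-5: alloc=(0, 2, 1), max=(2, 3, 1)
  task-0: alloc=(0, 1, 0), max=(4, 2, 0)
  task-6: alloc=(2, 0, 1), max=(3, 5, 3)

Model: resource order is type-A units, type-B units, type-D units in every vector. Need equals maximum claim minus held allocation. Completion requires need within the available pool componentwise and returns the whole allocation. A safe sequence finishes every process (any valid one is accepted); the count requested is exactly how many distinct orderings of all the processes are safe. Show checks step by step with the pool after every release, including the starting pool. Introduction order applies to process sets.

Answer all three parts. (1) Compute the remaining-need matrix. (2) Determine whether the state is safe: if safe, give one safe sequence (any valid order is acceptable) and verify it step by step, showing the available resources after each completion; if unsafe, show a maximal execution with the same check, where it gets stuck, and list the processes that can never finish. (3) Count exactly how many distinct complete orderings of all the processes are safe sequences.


(1) Remaining need (order type-A units, type-B units, type-D units):
  task-4: (3, 5, 5)
  task-2: (6, 2, 1)
  task-1: (4, 3, 1)
  task-5: (2, 1, 0)
  task-0: (4, 1, 0)
  task-6: (1, 5, 2)
(2) The state is SAFE; one workable sequence: task-5, task-6, task-4, task-2, task-1, task-0.
Key observation: reading the order forward, task-6 is the first process whose need (1, 5, 2) meets the free pool (3, 5, 4) exactly on a resource it requests.
Verifying each step:
  pool = (3, 3, 3)
  run task-5 (needs (2, 1, 0), free (3, 3, 3)); after release of (0, 2, 1) the pool is (3, 5, 4)
  run task-6 (needs (1, 5, 2), free (3, 5, 4)); after release of (2, 0, 1) the pool is (5, 5, 5)
  run task-4 (needs (3, 5, 5), free (5, 5, 5)); after release of (2, 0, 3) the pool is (7, 5, 8)
  run task-2 (needs (6, 2, 1), free (7, 5, 8)); after release of (3, 0, 0) the pool is (10, 5, 8)
  run task-1 (needs (4, 3, 1), free (10, 5, 8)); after release of (0, 0, 3) the pool is (10, 5, 11)
  run task-0 (needs (4, 1, 0), free (10, 5, 11)); after release of (0, 1, 0) the pool is (10, 6, 11)
(3) Precisely 12 of the possible complete orderings are safe sequences.


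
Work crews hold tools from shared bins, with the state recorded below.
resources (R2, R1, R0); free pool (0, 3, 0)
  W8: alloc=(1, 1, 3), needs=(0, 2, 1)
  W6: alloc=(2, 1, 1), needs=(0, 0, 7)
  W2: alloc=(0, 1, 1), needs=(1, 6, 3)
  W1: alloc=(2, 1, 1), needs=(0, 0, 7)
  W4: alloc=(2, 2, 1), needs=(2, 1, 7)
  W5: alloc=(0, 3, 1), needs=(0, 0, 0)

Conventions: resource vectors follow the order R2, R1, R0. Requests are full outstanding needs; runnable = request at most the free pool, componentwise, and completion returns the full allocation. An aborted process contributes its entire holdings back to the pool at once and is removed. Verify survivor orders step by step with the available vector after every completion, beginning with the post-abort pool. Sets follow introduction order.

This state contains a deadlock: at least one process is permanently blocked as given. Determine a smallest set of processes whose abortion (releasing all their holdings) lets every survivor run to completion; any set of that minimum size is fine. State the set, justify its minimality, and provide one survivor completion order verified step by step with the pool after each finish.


Minimum abort set: W1 and W4.
Key observation: before aborting W1 and W4, W6 was permanently blocked — no order could ever run it; afterwards it completes at step 4.
Minimality, checking each single-abort alternative: W8 alone leaves W6 blocked (short on R0); W6 alone leaves W1 blocked (short on R0); W2 alone leaves W6 blocked (short on R0); W1 alone leaves W6 blocked (short on R0); W4 alone leaves W6 blocked (short on R0); W5 alone leaves W6 blocked (short on R0).
The survivors complete as W8, W5, W2, W6. Check, step by step (starting from the post-abort pool):
  pool = (4, 6, 2)
  W8: need (0, 2, 1) fits (4, 6, 2); releases (1, 1, 3), pool now (5, 7, 5)
  W5: need (0, 0, 0) fits (5, 7, 5); releases (0, 3, 1), pool now (5, 10, 6)
  W2: need (1, 6, 3) fits (5, 10, 6); releases (0, 1, 1), pool now (5, 11, 7)
  W6: need (0, 0, 7) fits (5, 11, 7); releases (2, 1, 1), pool now (7, 12, 8)


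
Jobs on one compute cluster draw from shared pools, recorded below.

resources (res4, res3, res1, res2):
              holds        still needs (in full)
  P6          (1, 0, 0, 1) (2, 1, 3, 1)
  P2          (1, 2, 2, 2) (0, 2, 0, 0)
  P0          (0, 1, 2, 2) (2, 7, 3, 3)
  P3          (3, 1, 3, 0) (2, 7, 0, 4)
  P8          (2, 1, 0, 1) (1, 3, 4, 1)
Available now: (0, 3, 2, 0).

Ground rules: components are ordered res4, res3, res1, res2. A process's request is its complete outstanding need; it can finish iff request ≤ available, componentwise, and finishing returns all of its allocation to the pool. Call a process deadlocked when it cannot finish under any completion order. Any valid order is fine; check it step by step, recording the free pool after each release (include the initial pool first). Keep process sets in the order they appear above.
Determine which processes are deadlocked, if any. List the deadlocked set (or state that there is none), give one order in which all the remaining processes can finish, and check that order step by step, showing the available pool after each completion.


Deadlocked set: P0 and P3.
Key observation: res3 is the bottleneck — with P2, P8, P6 done the pool holds (4, 6, 4, 4), short of every remaining need.
One completion order for the rest: P2, P8, P6. Verifying each step:
  pool = (0, 3, 2, 0)
  P2 needs (0, 2, 0, 0) <= (0, 3, 2, 0) -> finishes; pool += (1, 2, 2, 2) = (1, 5, 4, 2)
  P8 needs (1, 3, 4, 1) <= (1, 5, 4, 2) -> finishes; pool += (2, 1, 0, 1) = (3, 6, 4, 3)
  P6 needs (2, 1, 3, 1) <= (3, 6, 4, 3) -> finishes; pool += (1, 0, 0, 1) = (4, 6, 4, 4)
None of the blocked processes ever fits:
  blocked: P0 wants (2, 7, 3, 3), pool (4, 6, 4, 4) — not enough res3
  blocked: P3 wants (2, 7, 0, 4), pool (4, 6, 4, 4) — not enough res3


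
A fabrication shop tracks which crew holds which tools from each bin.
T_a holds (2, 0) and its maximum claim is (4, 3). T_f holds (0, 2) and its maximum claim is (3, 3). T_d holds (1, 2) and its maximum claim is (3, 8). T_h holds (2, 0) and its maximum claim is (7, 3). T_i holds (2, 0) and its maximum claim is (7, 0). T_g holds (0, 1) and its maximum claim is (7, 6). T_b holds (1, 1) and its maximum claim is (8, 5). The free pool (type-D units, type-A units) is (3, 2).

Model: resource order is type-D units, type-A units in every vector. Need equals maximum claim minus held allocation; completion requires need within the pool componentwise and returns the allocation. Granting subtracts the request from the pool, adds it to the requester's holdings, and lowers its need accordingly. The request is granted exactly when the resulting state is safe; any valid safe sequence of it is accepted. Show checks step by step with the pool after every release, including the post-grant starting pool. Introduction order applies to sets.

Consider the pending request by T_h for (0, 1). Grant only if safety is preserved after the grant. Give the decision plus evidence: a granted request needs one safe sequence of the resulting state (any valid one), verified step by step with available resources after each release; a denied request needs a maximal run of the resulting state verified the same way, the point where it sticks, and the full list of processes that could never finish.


GRANT — the state after the grant stays safe, e.g. via T_f, T_a, T_h, T_i, T_b, T_g, T_d.
Key observation: the grant leaves (3, 1) free — enough for T_f, whose release restarts the cascade.
Step-by-step check of the post-grant state:
  pool = (3, 1)
  run T_f (needs (3, 1), free (3, 1)); after release of (0, 2) the pool is (3, 3)
  run T_a (needs (2, 3), free (3, 3)); after release of (2, 0) the pool is (5, 3)
  run T_h (needs (5, 2), free (5, 3)); after release of (2, 1) the pool is (7, 4)
  run T_i (needs (5, 0), free (7, 4)); after release of (2, 0) the pool is (9, 4)
  run T_b (needs (7, 4), free (9, 4)); after release of (1, 1) the pool is (10, 5)
  run T_g (needs (7, 5), free (10, 5)); after release of (0, 1) the pool is (10, 6)
  run T_d (needs (2, 6), free (10, 6)); after release of (1, 2) the pool is (11, 8)


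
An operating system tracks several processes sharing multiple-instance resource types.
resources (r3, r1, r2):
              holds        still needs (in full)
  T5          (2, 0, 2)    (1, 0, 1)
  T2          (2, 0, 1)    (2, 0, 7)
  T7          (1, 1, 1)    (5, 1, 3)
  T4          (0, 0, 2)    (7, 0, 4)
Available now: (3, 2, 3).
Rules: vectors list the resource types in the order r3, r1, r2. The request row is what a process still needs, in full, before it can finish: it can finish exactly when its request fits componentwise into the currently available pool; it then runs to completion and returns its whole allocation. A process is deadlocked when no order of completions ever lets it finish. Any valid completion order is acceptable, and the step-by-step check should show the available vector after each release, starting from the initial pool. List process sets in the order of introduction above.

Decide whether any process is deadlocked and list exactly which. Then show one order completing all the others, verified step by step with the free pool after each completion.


Deadlocked set: T2 and T4.
Key observation: after T5, T7 the pool peaks at (6, 3, 6), and each blocked process is short somewhere: T2 on r2; T4 on r3.
A valid finishing order for the others: T5, T7. Step-by-step check:
  pool = (3, 2, 3)
  T5: need (1, 0, 1) fits (3, 2, 3); releases (2, 0, 2), pool now (5, 2, 5)
  T7: need (5, 1, 3) fits (5, 2, 5); releases (1, 1, 1), pool now (6, 3, 6)
The stuck group stays short no matter what:
  T2 cannot run: need (2, 0, 7) vs free (6, 3, 6) (insufficient r2)
  T4 cannot run: need (7, 0, 4) vs free (6, 3, 6) (insufficient r3)


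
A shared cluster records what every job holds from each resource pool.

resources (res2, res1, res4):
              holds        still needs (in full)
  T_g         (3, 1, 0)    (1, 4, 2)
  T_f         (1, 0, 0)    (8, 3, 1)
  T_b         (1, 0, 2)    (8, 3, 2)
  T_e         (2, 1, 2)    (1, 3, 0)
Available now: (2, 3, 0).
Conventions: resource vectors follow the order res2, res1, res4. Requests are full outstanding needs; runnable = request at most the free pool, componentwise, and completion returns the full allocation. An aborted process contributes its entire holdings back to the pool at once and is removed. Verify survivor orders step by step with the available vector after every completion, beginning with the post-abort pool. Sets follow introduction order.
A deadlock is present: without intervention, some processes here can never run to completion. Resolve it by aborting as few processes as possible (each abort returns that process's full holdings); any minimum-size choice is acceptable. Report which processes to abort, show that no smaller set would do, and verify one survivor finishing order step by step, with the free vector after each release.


Minimum abort set: T_f.
Key observation: T_b was stuck for good until T_f gave back (1, 0, 0); in the order shown it finishes at step 3.
No smaller set exists: with zero aborts the deadlock remains.
Survivors finish in the order: T_e, T_g, T_b. Check, step by step (pool after the aborts first):
  pool = (3, 3, 0)
  run T_e (needs (1, 3, 0), free (3, 3, 0)); after release of (2, 1, 2) the pool is (5, 4, 2)
  run T_g (needs (1, 4, 2), free (5, 4, 2)); after release of (3, 1, 0) the pool is (8, 5, 2)
  run T_b (needs (8, 3, 2), free (8, 5, 2)); after release of (1, 0, 2) the pool is (9, 5, 4)


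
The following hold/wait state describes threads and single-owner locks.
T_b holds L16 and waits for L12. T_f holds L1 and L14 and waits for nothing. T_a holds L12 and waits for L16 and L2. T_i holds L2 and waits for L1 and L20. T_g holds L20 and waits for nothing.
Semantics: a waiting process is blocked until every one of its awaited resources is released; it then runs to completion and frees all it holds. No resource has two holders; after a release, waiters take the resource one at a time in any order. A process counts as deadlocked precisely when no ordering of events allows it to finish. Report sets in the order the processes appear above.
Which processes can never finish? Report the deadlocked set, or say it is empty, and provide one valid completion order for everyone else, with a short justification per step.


Deadlocked: T_b and T_a.
Key observation: the waits loop around T_b -> T_a -> T_b with no way out; no other process is dragged down with it.
A valid finishing order for the others: T_f, T_g, T_i.
Walking it through:
  T_f waits on nothing -> runs at once and releases L1 and L14
  T_g waits on nothing -> runs at once and releases L20
  T_i: everything it awaited (L1 and L20) is free; runs, freeing L2


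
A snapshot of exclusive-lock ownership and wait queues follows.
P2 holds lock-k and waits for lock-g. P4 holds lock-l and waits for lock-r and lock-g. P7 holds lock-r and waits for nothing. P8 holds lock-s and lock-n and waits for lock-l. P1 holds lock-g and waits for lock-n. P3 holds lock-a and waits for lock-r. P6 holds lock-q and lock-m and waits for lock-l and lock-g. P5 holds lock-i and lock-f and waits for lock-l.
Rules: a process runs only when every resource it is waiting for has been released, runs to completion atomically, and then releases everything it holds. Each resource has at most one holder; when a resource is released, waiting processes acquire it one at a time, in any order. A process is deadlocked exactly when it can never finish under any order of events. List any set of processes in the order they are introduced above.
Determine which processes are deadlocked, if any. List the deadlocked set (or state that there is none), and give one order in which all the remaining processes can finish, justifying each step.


The deadlocked set is P2, P4, P8, P1, P6 and P5.
Key observation: nobody on the ring P1 -> P8 -> P4 -> P1 can start until another member finishes, which never happens; P2, P6 and P5 wait into the deadlock from upstream.
A valid finishing order for the others: P7, P3.
Check, step by step:
  run P7 (it waits on nothing); releases lock-r
  P3: everything it awaited (lock-r) is free; runs, freeing lock-a


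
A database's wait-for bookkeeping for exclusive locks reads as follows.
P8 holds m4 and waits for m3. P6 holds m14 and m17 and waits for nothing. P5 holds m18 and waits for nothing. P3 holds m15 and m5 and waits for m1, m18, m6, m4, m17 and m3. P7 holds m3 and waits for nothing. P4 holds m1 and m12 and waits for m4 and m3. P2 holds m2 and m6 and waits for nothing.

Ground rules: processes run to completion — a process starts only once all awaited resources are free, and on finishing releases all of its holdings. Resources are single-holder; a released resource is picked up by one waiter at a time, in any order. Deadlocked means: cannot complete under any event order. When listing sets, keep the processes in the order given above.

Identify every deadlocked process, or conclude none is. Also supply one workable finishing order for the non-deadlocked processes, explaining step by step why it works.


The deadlocked set is empty.
Key observation: although several processes wait, no cycle exists — each chain bottoms out at a free runner.
A valid finishing order for the others: P7, P2, P6, P8, P4, P5, P3.
Walking it through:
  P7 waits on nothing -> runs at once and releases m3
  P2 waits on nothing -> runs at once and releases m2 and m6
  P6 waits on nothing -> runs at once and releases m14 and m17
  P8: everything it awaited (m3) is free; runs, freeing m4
  P4: everything it awaited (m4 and m3) is free; runs, freeing m1 and m12
  P5 waits on nothing -> runs at once and releases m18
  P3: everything it awaited (m1, m18, m6, m4, m17 and m3) is free; runs, freeing m15 and m5


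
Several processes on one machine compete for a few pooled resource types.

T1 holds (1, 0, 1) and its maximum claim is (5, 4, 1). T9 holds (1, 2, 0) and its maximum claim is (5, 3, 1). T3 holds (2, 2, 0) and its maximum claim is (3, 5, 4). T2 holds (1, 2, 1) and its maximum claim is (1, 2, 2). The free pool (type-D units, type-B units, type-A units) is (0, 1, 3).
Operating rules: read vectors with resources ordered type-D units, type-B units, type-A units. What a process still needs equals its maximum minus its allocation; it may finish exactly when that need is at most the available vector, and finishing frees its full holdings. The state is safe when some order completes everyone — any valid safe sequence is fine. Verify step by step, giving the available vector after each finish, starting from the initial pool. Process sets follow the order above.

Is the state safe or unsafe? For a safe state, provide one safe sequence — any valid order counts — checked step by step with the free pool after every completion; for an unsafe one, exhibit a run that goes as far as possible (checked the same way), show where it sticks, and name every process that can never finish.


The state is UNSAFE.
Key observation: no order helps: past T2, T3, the free pool tops out at (3, 5, 4), below what each blocked process needs in type-D units.
The run T2, T3 cannot be extended any further. Check, step by step:
  pool = (0, 1, 3)
  T2: need (0, 0, 1) fits (0, 1, 3); releases (1, 2, 1), pool now (1, 3, 4)
  T3: need (1, 3, 4) fits (1, 3, 4); releases (2, 2, 0), pool now (3, 5, 4)
  T1 still needs (4, 4, 0) but only (3, 5, 4) is free — short on type-D units
  T9 still needs (4, 1, 1) but only (3, 5, 4) is free — short on type-D units
Permanently blocked: T1 and T9.


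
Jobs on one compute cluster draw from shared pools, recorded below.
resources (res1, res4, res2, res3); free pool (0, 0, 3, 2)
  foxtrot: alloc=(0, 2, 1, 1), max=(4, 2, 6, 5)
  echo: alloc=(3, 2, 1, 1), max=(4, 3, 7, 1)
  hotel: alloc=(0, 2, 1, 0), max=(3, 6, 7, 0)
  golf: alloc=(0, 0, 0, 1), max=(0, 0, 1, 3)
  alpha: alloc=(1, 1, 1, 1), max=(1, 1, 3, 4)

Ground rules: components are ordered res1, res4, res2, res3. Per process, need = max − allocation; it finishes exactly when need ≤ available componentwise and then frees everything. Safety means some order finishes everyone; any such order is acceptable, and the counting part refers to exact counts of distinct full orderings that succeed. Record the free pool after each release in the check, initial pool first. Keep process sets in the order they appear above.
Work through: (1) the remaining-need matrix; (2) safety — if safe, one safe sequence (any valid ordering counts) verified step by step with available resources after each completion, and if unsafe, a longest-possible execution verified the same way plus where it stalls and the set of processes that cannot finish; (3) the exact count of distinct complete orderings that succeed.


(1) Need matrix, components ordered res1, res4, res2, res3:
  foxtrot: (4, 0, 5, 4)
  echo: (1, 1, 6, 0)
  hotel: (3, 4, 6, 0)
  golf: (0, 0, 1, 2)
  alpha: (0, 0, 2, 3)
(2) UNSAFE.
Key observation: after golf, alpha complete, (1, 1, 4, 4) is the best the pool ever gets, yet each leftover process wants more res2.
A maximal execution: golf, alpha — then nothing else fits. Verifying each step:
  pool = (0, 0, 3, 2)
  golf needs (0, 0, 1, 2) <= (0, 0, 3, 2) -> finishes; pool += (0, 0, 0, 1) = (0, 0, 3, 3)
  alpha needs (0, 0, 2, 3) <= (0, 0, 3, 3) -> finishes; pool += (1, 1, 1, 1) = (1, 1, 4, 4)
  blocked: foxtrot wants (4, 0, 5, 4), pool (1, 1, 4, 4) — not enough res1 and res2
  blocked: echo wants (1, 1, 6, 0), pool (1, 1, 4, 4) — not enough res2
  blocked: hotel wants (3, 4, 6, 0), pool (1, 1, 4, 4) — not enough res1, res4 and res2
Permanently blocked: foxtrot, echo and hotel.
(3) Exactly 0 of the possible complete orderings are safe sequences.


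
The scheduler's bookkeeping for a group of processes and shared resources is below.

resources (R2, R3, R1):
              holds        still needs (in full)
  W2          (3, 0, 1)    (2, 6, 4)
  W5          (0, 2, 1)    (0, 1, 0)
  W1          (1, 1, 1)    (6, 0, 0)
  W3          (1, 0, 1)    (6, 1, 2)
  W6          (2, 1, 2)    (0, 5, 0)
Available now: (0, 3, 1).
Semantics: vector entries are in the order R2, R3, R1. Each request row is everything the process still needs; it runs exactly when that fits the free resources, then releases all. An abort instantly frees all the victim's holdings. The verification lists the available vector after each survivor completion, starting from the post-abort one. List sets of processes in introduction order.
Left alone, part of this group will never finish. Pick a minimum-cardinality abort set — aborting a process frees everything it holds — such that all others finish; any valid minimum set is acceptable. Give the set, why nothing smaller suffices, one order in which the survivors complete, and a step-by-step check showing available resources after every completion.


Minimum abort set: W3.
Key observation: no ordering could ever have run W1 before the abort of W3; with (1, 0, 1) back in the pool it fits at step 4.
Minimality: the empty abort set fails — the state is deadlocked as it stands.
One survivor order: W5, W6, W2, W1. Walking it through (post-abort pool first):
  pool = (1, 3, 2)
  W5 needs (0, 1, 0) <= (1, 3, 2) -> finishes; pool += (0, 2, 1) = (1, 5, 3)
  W6 needs (0, 5, 0) <= (1, 5, 3) -> finishes; pool += (2, 1, 2) = (3, 6, 5)
  W2 needs (2, 6, 4) <= (3, 6, 5) -> finishes; pool += (3, 0, 1) = (6, 6, 6)
  W1 needs (6, 0, 0) <= (6, 6, 6) -> finishes; pool += (1, 1, 1) = (7, 7, 7)
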